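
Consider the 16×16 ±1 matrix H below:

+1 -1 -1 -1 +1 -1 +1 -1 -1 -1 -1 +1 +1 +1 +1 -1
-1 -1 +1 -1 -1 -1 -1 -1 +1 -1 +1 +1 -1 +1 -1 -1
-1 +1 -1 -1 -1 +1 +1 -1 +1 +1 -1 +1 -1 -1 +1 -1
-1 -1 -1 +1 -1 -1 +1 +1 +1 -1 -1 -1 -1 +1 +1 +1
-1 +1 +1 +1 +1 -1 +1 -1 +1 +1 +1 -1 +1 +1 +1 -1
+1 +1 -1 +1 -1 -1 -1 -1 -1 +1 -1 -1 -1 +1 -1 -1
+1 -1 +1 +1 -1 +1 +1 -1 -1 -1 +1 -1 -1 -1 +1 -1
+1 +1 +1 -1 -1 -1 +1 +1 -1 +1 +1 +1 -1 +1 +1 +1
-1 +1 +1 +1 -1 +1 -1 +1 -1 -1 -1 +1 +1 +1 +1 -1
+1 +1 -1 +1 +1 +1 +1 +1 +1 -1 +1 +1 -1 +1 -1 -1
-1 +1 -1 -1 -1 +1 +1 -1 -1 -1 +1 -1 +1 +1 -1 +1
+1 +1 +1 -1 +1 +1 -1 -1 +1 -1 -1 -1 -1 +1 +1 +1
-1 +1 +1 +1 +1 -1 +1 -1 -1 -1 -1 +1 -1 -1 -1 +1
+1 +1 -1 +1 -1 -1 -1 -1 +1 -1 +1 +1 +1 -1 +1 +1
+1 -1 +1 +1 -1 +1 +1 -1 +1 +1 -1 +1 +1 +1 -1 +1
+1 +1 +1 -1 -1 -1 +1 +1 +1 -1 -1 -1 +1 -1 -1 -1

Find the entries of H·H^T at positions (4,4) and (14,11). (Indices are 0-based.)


Row 4 of H: [-1, 1, 1, 1, 1, -1, 1, -1, 1, 1, 1, -1, 1, 1, 1, -1].
Row 11 of H: [1, 1, 1, -1, 1, 1, -1, -1, 1, -1, -1, -1, -1, 1, 1, 1].
Row 14 of H: [1, -1, 1, 1, -1, 1, 1, -1, 1, 1, -1, 1, 1, 1, -1, 1].
(H·H^T)[4][4] = Σ_j H[4][j]·H[4][j] = (-1)² + (1)² + (1)² + (1)² + (1)² + (-1)² + (1)² + (-1)² + (1)² + (1)² + (1)² + (-1)² + (1)² + (1)² + (1)² + (-1)² = 1 + 1 + 1 + 1 + 1 + 1 + 1 + 1 + 1 + 1 + 1 + 1 + 1 + 1 + 1 + 1 = 16.
(H·H^T)[14][11] = Σ_j H[14][j]·H[11][j] = (1)·(1) + (-1)·(1) + (1)·(1) + (1)·(-1) + (-1)·(1) + (1)·(1) + (1)·(-1) + (-1)·(-1) + (1)·(1) + (1)·(-1) + (-1)·(-1) + (1)·(-1) + (1)·(-1) + (1)·(1) + (-1)·(1) + (1)·(1) = 1 + -1 + 1 + -1 + -1 + 1 + -1 + 1 + 1 + -1 + 1 + -1 + -1 + 1 + -1 + 1 = 0.
So rows 14 and 11 are orthogonal; the diagonal entry equals n = 16.

(4,4) entry = 16; (14,11) entry = 0.


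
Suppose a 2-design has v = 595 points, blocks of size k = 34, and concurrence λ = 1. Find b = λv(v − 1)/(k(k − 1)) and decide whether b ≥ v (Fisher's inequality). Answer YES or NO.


b = λv(v − 1)/(k(k − 1)) = 1·595·594/(34·33) = 353430/1122 = 315.
Compare with v = 595: b < v, so Fisher's inequality fails.

NO


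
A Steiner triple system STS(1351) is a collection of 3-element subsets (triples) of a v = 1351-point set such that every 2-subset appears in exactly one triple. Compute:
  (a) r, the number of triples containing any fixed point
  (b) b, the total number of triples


An STS(v) is a 2-(v, 3, 1) BIBD: block size k = 3, λ = 1.
Replication: r(k − 1) = λ(v − 1) ⇒ r·2 = 1351 − 1 = 1350 ⇒ r = 675.
Block count: b = v(v − 1)/6 = 1351·1350/6 = 1823850/6 = 303975.
(Check via bk = vr: 303975·3 = 911925 = 1351·675 = 911925 ✓.)

r = 675, b = 303975.


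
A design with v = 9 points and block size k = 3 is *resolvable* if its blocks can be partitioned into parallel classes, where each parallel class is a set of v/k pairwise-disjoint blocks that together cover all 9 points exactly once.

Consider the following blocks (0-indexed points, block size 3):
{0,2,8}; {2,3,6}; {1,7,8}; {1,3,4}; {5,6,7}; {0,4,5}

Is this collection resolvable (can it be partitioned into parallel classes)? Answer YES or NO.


v = 9, block size k = 3, number of blocks = 6.
For resolvability, blocks must partition into parallel classes of size v/k = 3.
Total blocks must therefore be a multiple of 3: 6 = 3·2 + 0 ⇒ divisible ✓.
Greedy packing gives 2 candidate class(es). Each should be a full parallel class (size 3, covers all 9 points).
  Class 1 (3 blocks): {0,2,8}; {1,3,4}; {5,6,7}. Points covered: [0, 1, 2, 3, 4, 5, 6, 7, 8].
  Class 2 (3 blocks): {2,3,6}; {1,7,8}; {0,4,5}. Points covered: [0, 1, 2, 3, 4, 5, 6, 7, 8].
All classes full (size 3)? YES. All classes cover every point? YES.
Resolvable? YES.

YES


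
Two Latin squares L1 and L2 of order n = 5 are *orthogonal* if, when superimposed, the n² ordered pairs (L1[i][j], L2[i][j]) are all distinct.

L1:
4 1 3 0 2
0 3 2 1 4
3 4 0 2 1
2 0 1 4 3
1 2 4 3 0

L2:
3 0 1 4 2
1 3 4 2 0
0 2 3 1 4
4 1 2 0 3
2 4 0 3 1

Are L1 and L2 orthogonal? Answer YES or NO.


Form the n² = 25 superimposed pairs (L1[i][j], L2[i][j]), row by row (rows and columns indexed from 0):
row 0: (4,3) (1,0) (3,1) (0,4) (2,2)
row 1: (0,1) (3,3) (2,4) (1,2) (4,0)
row 2: (3,0) (4,2) (0,3) (2,1) (1,4)
row 3: (2,4) (0,1) (1,2) (4,0) (3,3)
row 4: (1,2) (2,4) (4,0) (3,3) (0,1)
Orthogonality requires all 25 pairs distinct.
But the pair (2,4) repeats: cell (1,2) has L1 = 2, L2 = 4, and cell (3,0) has L1 = 2, L2 = 4.
A repeated pair means some other pair never occurs (only 15 distinct pairs out of 25), so the squares are not orthogonal.
Conclusion: NO.

NO


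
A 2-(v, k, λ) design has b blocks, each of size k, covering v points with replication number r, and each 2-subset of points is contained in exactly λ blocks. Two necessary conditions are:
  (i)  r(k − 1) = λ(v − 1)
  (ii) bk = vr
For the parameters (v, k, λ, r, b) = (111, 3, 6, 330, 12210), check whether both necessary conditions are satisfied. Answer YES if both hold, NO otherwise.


Condition (i): r(k − 1) = 330·2 = 660; λ(v − 1) = 6·110 = 660. Match? YES.
Condition (ii): bk = 12210·3 = 36630; vr = 111·330 = 36630. Match? YES.
Both conditions hold? YES.

YES


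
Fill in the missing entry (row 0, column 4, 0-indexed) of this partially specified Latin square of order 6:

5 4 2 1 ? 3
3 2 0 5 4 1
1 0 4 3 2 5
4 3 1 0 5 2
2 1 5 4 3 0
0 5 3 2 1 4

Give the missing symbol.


Row 0 contains symbols [1, 2, 3, 4, 5] — missing [0].
Column 4 contains symbols [1, 2, 3, 4, 5] — missing [0].
The missing symbol must appear in both missing sets; intersection = [0].
Therefore the hidden value is 0.

Missing value = 0.


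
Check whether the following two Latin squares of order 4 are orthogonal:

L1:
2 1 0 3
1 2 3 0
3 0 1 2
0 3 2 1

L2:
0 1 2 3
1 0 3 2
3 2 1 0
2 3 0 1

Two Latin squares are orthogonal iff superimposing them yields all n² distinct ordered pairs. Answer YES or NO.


Form the n² = 16 superimposed pairs (L1[i][j], L2[i][j]), row by row (rows and columns indexed from 0):
row 0: (2,0) (1,1) (0,2) (3,3)
row 1: (1,1) (2,0) (3,3) (0,2)
row 2: (3,3) (0,2) (1,1) (2,0)
row 3: (0,2) (3,3) (2,0) (1,1)
Orthogonality requires all 16 pairs distinct.
But the pair (1,1) repeats: cell (0,1) has L1 = 1, L2 = 1, and cell (1,0) has L1 = 1, L2 = 1.
A repeated pair means some other pair never occurs (only 4 distinct pairs out of 16), so the squares are not orthogonal.
Conclusion: NO.

NO


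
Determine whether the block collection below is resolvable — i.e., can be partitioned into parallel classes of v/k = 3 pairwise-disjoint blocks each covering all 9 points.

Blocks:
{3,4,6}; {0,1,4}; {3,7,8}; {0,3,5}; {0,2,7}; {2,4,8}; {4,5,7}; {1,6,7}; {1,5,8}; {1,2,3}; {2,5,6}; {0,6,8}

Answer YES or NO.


v = 9, block size k = 3, number of blocks = 12.
For resolvability, blocks must partition into parallel classes of size v/k = 3.
Total blocks must therefore be a multiple of 3: 12 = 3·4 + 0 ⇒ divisible ✓.
Greedy packing gives 4 candidate class(es). Each should be a full parallel class (size 3, covers all 9 points).
  Class 1 (3 blocks): {3,4,6}; {0,2,7}; {1,5,8}. Points covered: [0, 1, 2, 3, 4, 5, 6, 7, 8].
  Class 2 (3 blocks): {0,1,4}; {3,7,8}; {2,5,6}. Points covered: [0, 1, 2, 3, 4, 5, 6, 7, 8].
  Class 3 (3 blocks): {0,3,5}; {2,4,8}; {1,6,7}. Points covered: [0, 1, 2, 3, 4, 5, 6, 7, 8].
  Class 4 (3 blocks): {4,5,7}; {1,2,3}; {0,6,8}. Points covered: [0, 1, 2, 3, 4, 5, 6, 7, 8].
All classes full (size 3)? YES. All classes cover every point? YES.
Resolvable? YES.

YES


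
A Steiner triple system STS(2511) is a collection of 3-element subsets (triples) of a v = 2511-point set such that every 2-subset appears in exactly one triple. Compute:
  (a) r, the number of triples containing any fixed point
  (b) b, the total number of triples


An STS(v) is a 2-(v, 3, 1) BIBD: block size k = 3, λ = 1.
Replication: r(k − 1) = λ(v − 1) ⇒ r·2 = 2511 − 1 = 2510 ⇒ r = 1255.
Block count: b = v(v − 1)/6 = 2511·2510/6 = 6302610/6 = 1050435.
(Check via bk = vr: 1050435·3 = 3151305 = 2511·1255 = 3151305 ✓.)

r = 1255, b = 1050435.


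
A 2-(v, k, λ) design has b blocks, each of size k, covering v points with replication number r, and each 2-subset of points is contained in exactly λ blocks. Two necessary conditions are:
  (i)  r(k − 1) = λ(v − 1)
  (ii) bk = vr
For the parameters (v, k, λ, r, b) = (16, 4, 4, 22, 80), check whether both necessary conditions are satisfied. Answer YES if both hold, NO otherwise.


Condition (i): r(k − 1) = 22·3 = 66; λ(v − 1) = 4·15 = 60. Match? NO.
Condition (ii): bk = 80·4 = 320; vr = 16·22 = 352. Match? NO.
Both conditions hold? NO.

NO


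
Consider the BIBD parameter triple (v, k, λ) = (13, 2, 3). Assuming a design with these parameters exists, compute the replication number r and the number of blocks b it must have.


Any 2-(v, k, λ) BIBD satisfies two necessary conditions:
  (i)  Each point sits in r blocks, and counting incidences through any fixed point gives r(k − 1) = λ(v − 1), so r = λ(v − 1)/(k − 1).
  (ii) Total incidences bk = vr, so b = vr/k.
Step 1: r = λ(v − 1)/(k − 1) = 3·(13 − 1)/(2 − 1) = 3·12/1 = 36/1 = 36.
Step 2: b = vr/k = 13·36/2 = 468/2 = 234.
Check integrality: r = 36 ∈ Z ✓, b = 234 ∈ Z ✓.
(These identities are necessary conditions: they determine r and b for any design with these parameters, but do not by themselves prove that one exists.)

r = 36, b = 234.


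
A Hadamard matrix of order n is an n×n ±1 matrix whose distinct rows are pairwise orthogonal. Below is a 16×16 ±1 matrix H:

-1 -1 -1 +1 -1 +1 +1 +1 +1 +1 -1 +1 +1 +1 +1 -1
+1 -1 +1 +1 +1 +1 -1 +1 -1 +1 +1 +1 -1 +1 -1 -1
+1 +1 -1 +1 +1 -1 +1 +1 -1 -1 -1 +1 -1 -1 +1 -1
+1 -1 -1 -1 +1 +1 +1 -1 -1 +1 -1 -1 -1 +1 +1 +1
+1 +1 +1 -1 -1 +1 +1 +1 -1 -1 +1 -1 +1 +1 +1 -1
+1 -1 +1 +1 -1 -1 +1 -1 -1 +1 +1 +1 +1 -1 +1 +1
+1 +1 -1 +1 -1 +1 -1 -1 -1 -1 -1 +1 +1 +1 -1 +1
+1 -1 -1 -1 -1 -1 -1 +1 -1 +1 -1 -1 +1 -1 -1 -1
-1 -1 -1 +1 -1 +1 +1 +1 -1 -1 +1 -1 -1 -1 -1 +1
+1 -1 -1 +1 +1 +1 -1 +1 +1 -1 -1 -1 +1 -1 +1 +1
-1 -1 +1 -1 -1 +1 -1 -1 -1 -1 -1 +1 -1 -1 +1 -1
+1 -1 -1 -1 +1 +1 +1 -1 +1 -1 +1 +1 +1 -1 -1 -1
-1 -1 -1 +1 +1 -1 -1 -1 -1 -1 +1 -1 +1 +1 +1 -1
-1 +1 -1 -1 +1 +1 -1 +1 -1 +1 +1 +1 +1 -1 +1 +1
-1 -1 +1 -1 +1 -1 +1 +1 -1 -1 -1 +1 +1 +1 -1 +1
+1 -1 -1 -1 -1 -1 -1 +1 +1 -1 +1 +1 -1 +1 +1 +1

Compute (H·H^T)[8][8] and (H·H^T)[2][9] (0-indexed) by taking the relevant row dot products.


Row 2 of H: [1, 1, -1, 1, 1, -1, 1, 1, -1, -1, -1, 1, -1, -1, 1, -1].
Row 8 of H: [-1, -1, -1, 1, -1, 1, 1, 1, -1, -1, 1, -1, -1, -1, -1, 1].
Row 9 of H: [1, -1, -1, 1, 1, 1, -1, 1, 1, -1, -1, -1, 1, -1, 1, 1].
(H·H^T)[8][8] = Σ_j H[8][j]·H[8][j] = (-1)² + (-1)² + (-1)² + (1)² + (-1)² + (1)² + (1)² + (1)² + (-1)² + (-1)² + (1)² + (-1)² + (-1)² + (-1)² + (-1)² + (1)² = 1 + 1 + 1 + 1 + 1 + 1 + 1 + 1 + 1 + 1 + 1 + 1 + 1 + 1 + 1 + 1 = 16.
(H·H^T)[2][9] = Σ_j H[2][j]·H[9][j] = (1)·(1) + (1)·(-1) + (-1)·(-1) + (1)·(1) + (1)·(1) + (-1)·(1) + (1)·(-1) + (1)·(1) + (-1)·(1) + (-1)·(-1) + (-1)·(-1) + (1)·(-1) + (-1)·(1) + (-1)·(-1) + (1)·(1) + (-1)·(1) = 1 + -1 + 1 + 1 + 1 + -1 + -1 + 1 + -1 + 1 + 1 + -1 + -1 + 1 + 1 + -1 = 2.
Rows 2 and 9 are not orthogonal (dot product = 2 ≠ 0), so H is not a Hadamard matrix.

(8,8) entry = 16; (2,9) entry = 2.


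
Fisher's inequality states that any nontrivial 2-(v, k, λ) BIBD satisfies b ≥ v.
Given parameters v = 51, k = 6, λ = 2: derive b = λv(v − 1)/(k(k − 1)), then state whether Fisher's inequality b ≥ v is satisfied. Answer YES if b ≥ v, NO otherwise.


b = λv(v − 1)/(k(k − 1)) = 2·51·50/(6·5) = 5100/30 = 170.
Compare with v = 51: b ≥ v, so Fisher's inequality holds.

YES


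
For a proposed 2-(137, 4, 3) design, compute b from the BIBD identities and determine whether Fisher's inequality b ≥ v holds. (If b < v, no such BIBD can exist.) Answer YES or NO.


r = λ(v − 1)/(k − 1) = 3·136/3 = 136.
b = vr/k = 137·136/4 = 4658.
Fisher's inequality: b ≥ v ⇔ 4658 ≥ 137? YES.

YES


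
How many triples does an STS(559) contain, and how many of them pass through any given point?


An STS(v) is a 2-(v, 3, 1) BIBD: block size k = 3, λ = 1.
Replication: r(k − 1) = λ(v − 1) ⇒ r·2 = 559 − 1 = 558 ⇒ r = 279.
Block count: b = v(v − 1)/6 = 559·558/6 = 311922/6 = 51987.
(Check via bk = vr: 51987·3 = 155961 = 559·279 = 155961 ✓.)

r = 279, b = 51987.


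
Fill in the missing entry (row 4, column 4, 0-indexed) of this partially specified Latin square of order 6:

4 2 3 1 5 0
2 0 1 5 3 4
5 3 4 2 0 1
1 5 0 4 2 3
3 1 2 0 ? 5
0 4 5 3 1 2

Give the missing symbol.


Row 4 contains symbols [0, 1, 2, 3, 5] — missing [4].
Column 4 contains symbols [0, 1, 2, 3, 5] — missing [4].
The missing symbol must appear in both missing sets; intersection = [4].
Therefore the hidden value is 4.

Missing value = 4.


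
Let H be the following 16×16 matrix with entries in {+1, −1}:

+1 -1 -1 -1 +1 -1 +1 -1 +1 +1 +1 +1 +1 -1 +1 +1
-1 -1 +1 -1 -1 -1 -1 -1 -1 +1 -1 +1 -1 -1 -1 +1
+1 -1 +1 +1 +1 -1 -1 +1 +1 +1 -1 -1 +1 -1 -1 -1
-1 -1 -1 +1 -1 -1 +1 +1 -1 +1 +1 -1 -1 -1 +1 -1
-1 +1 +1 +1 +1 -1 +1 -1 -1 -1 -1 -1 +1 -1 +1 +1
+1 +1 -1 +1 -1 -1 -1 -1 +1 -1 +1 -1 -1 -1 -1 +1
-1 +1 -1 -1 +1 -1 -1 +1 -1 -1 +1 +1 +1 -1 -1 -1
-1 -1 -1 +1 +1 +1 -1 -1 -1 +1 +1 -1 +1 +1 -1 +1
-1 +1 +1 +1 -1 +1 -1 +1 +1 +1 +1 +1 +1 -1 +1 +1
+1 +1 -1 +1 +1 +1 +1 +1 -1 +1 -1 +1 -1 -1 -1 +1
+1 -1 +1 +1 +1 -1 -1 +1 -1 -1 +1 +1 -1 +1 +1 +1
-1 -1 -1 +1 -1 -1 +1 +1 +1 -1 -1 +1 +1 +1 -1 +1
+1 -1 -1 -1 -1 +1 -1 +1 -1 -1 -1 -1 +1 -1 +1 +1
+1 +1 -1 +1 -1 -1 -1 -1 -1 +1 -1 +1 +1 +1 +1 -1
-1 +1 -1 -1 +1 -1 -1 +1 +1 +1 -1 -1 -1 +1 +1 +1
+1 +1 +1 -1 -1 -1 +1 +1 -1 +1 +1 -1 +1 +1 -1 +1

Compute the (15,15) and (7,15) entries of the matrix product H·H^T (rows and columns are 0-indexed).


Row 7 of H: [-1, -1, -1, 1, 1, 1, -1, -1, -1, 1, 1, -1, 1, 1, -1, 1].
Row 15 of H: [1, 1, 1, -1, -1, -1, 1, 1, -1, 1, 1, -1, 1, 1, -1, 1].
(H·H^T)[15][15] = Σ_j H[15][j]·H[15][j] = (1)² + (1)² + (1)² + (-1)² + (-1)² + (-1)² + (1)² + (1)² + (-1)² + (1)² + (1)² + (-1)² + (1)² + (1)² + (-1)² + (1)² = 1 + 1 + 1 + 1 + 1 + 1 + 1 + 1 + 1 + 1 + 1 + 1 + 1 + 1 + 1 + 1 = 16.
(H·H^T)[7][15] = Σ_j H[7][j]·H[15][j] = (-1)·(1) + (-1)·(1) + (-1)·(1) + (1)·(-1) + (1)·(-1) + (1)·(-1) + (-1)·(1) + (-1)·(1) + (-1)·(-1) + (1)·(1) + (1)·(1) + (-1)·(-1) + (1)·(1) + (1)·(1) + (-1)·(-1) + (1)·(1) = -1 + -1 + -1 + -1 + -1 + -1 + -1 + -1 + 1 + 1 + 1 + 1 + 1 + 1 + 1 + 1 = 0.
So rows 7 and 15 are orthogonal; the diagonal entry equals n = 16.

(15,15) entry = 16; (7,15) entry = 0.


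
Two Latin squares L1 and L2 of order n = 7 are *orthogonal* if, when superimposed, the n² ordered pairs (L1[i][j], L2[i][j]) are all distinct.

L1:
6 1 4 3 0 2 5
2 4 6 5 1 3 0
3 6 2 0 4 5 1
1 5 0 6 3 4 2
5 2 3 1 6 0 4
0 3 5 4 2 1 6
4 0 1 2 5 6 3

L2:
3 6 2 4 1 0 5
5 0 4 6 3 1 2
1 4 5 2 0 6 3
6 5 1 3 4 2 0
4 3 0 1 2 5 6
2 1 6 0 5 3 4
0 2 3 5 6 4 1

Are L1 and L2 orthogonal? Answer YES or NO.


Form the n² = 49 superimposed pairs (L1[i][j], L2[i][j]), row by row (rows and columns indexed from 0):
row 0: (6,3) (1,6) (4,2) (3,4) (0,1) (2,0) (5,5)
row 1: (2,5) (4,0) (6,4) (5,6) (1,3) (3,1) (0,2)
row 2: (3,1) (6,4) (2,5) (0,2) (4,0) (5,6) (1,3)
row 3: (1,6) (5,5) (0,1) (6,3) (3,4) (4,2) (2,0)
row 4: (5,4) (2,3) (3,0) (1,1) (6,2) (0,5) (4,6)
row 5: (0,2) (3,1) (5,6) (4,0) (2,5) (1,3) (6,4)
row 6: (4,0) (0,2) (1,3) (2,5) (5,6) (6,4) (3,1)
Orthogonality requires all 49 pairs distinct.
But the pair (3,1) repeats: cell (1,5) has L1 = 3, L2 = 1, and cell (2,0) has L1 = 3, L2 = 1.
A repeated pair means some other pair never occurs (only 21 distinct pairs out of 49), so the squares are not orthogonal.
Conclusion: NO.

NO


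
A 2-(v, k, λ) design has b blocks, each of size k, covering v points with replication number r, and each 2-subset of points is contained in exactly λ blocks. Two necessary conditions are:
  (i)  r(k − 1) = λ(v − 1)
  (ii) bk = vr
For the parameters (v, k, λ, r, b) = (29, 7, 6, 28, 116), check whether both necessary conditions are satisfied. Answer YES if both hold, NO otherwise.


Condition (i): r(k − 1) = 28·6 = 168; λ(v − 1) = 6·28 = 168. Match? YES.
Condition (ii): bk = 116·7 = 812; vr = 29·28 = 812. Match? YES.
Both conditions hold? YES.

YES


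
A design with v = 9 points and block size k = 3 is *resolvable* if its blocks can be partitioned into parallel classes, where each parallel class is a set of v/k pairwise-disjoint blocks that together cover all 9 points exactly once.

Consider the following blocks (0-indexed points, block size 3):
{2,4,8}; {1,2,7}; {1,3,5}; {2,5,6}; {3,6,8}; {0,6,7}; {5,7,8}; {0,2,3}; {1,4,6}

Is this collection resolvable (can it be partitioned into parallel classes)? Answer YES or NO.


v = 9, block size k = 3, number of blocks = 9.
For resolvability, blocks must partition into parallel classes of size v/k = 3.
Total blocks must therefore be a multiple of 3: 9 = 3·3 + 0 ⇒ divisible ✓.
Consider block {1,2,7}. The only other block(s) in the collection disjoint from it are {3,6,8} — just 1 block(s). Any parallel class containing {1,2,7} would need 2 other blocks each disjoint from it, so no parallel class of size 3 can contain {1,2,7}.
Since every block must belong to some parallel class in a resolution, the collection cannot be partitioned into parallel classes.
Resolvable? NO.

NO


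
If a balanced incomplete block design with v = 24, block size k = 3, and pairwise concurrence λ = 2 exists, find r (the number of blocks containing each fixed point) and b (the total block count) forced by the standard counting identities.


Any 2-(v, k, λ) BIBD satisfies two necessary conditions:
  (i)  Each point sits in r blocks, and counting incidences through any fixed point gives r(k − 1) = λ(v − 1), so r = λ(v − 1)/(k − 1).
  (ii) Total incidences bk = vr, so b = vr/k.
Step 1: r = λ(v − 1)/(k − 1) = 2·(24 − 1)/(3 − 1) = 2·23/2 = 46/2 = 23.
Step 2: b = vr/k = 24·23/3 = 552/3 = 184.
Check integrality: r = 23 ∈ Z ✓, b = 184 ∈ Z ✓.
(These identities are necessary conditions: they determine r and b for any design with these parameters, but do not by themselves prove that one exists.)

r = 23, b = 184.


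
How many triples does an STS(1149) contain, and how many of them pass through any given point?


An STS(v) is a 2-(v, 3, 1) BIBD: block size k = 3, λ = 1.
Replication: r(k − 1) = λ(v − 1) ⇒ r·2 = 1149 − 1 = 1148 ⇒ r = 574.
Block count: bk = vr ⇒ b·3 = 1149·574 = 659526 ⇒ b = 219842.

r = 574, b = 219842.


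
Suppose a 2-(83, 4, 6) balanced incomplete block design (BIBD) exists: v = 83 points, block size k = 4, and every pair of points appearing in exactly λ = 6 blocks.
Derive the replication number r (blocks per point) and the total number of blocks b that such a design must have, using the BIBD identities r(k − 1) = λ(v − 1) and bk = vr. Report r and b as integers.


Any 2-(v, k, λ) BIBD satisfies two necessary conditions:
  (i)  Each point sits in r blocks, and counting incidences through any fixed point gives r(k − 1) = λ(v − 1), so r = λ(v − 1)/(k − 1).
  (ii) Total incidences bk = vr, so b = vr/k.
Step 1: r = λ(v − 1)/(k − 1) = 6·(83 − 1)/(4 − 1) = 6·82/3 = 492/3 = 164.
Step 2: b = vr/k = 83·164/4 = 13612/4 = 3403.
Check integrality: r = 164 ∈ Z ✓, b = 3403 ∈ Z ✓.
(These identities are necessary conditions: they determine r and b for any design with these parameters, but do not by themselves prove that one exists.)

r = 164, b = 3403.


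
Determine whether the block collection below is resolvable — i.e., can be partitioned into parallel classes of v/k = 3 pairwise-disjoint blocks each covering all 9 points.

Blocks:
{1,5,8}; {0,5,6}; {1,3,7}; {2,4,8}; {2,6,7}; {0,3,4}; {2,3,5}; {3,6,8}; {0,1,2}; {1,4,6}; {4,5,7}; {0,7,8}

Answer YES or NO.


v = 9, block size k = 3, number of blocks = 12.
For resolvability, blocks must partition into parallel classes of size v/k = 3.
Total blocks must therefore be a multiple of 3: 12 = 3·4 + 0 ⇒ divisible ✓.
Greedy packing gives 4 candidate class(es). Each should be a full parallel class (size 3, covers all 9 points).
  Class 1 (3 blocks): {1,5,8}; {2,6,7}; {0,3,4}. Points covered: [0, 1, 2, 3, 4, 5, 6, 7, 8].
  Class 2 (3 blocks): {0,5,6}; {1,3,7}; {2,4,8}. Points covered: [0, 1, 2, 3, 4, 5, 6, 7, 8].
  Class 3 (3 blocks): {2,3,5}; {1,4,6}; {0,7,8}. Points covered: [0, 1, 2, 3, 4, 5, 6, 7, 8].
  Class 4 (3 blocks): {3,6,8}; {0,1,2}; {4,5,7}. Points covered: [0, 1, 2, 3, 4, 5, 6, 7, 8].
All classes full (size 3)? YES. All classes cover every point? YES.
Resolvable? YES.

YES


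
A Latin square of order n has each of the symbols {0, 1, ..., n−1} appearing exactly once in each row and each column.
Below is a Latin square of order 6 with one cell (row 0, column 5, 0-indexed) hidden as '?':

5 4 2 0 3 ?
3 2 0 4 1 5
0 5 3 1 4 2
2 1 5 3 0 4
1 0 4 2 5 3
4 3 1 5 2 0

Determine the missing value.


Row 0 contains symbols [0, 2, 3, 4, 5] — missing [1].
Column 5 contains symbols [0, 2, 3, 4, 5] — missing [1].
The missing symbol must appear in both missing sets; intersection = [1].
Therefore the hidden value is 1.

Missing value = 1.


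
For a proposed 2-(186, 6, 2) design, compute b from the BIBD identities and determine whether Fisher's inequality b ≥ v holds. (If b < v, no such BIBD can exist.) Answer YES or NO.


b = λv(v − 1)/(k(k − 1)) = 2·186·185/(6·5) = 68820/30 = 2294.
Compare with v = 186: b ≥ v, so Fisher's inequality holds.

YES


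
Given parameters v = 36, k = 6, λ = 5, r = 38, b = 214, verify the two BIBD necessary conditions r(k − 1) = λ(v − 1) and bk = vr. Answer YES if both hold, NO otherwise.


Condition (i): r(k − 1) = 38·5 = 190; λ(v − 1) = 5·35 = 175. Match? NO.
Condition (ii): bk = 214·6 = 1284; vr = 36·38 = 1368. Match? NO.
Both conditions hold? NO.

NO


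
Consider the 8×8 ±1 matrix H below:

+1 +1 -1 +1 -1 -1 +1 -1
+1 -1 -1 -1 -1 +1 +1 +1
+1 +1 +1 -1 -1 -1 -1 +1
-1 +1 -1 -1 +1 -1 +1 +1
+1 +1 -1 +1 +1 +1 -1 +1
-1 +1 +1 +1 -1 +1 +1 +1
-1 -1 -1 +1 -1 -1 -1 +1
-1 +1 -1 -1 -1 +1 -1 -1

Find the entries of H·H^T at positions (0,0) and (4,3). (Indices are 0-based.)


Row 0 of H: [1, 1, -1, 1, -1, -1, 1, -1].
Row 3 of H: [-1, 1, -1, -1, 1, -1, 1, 1].
Row 4 of H: [1, 1, -1, 1, 1, 1, -1, 1].
(H·H^T)[0][0] = Σ_j H[0][j]·H[0][j] = (1)² + (1)² + (-1)² + (1)² + (-1)² + (-1)² + (1)² + (-1)² = 1 + 1 + 1 + 1 + 1 + 1 + 1 + 1 = 8.
(H·H^T)[4][3] = Σ_j H[4][j]·H[3][j] = (1)·(-1) + (1)·(1) + (-1)·(-1) + (1)·(-1) + (1)·(1) + (1)·(-1) + (-1)·(1) + (1)·(1) = -1 + 1 + 1 + -1 + 1 + -1 + -1 + 1 = 0.
So rows 4 and 3 are orthogonal; the diagonal entry equals n = 8.

(0,0) entry = 8; (4,3) entry = 0.


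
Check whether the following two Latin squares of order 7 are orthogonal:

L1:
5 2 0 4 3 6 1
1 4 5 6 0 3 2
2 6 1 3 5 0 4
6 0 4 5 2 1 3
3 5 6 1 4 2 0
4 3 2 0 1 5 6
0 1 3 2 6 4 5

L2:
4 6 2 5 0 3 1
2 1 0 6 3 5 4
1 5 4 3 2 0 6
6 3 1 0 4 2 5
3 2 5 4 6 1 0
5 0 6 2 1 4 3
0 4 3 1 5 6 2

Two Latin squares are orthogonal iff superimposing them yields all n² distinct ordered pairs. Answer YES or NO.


Form the n² = 49 superimposed pairs (L1[i][j], L2[i][j]), row by row (rows and columns indexed from 0):
row 0: (5,4) (2,6) (0,2) (4,5) (3,0) (6,3) (1,1)
row 1: (1,2) (4,1) (5,0) (6,6) (0,3) (3,5) (2,4)
row 2: (2,1) (6,5) (1,4) (3,3) (5,2) (0,0) (4,6)
row 3: (6,6) (0,3) (4,1) (5,0) (2,4) (1,2) (3,5)
row 4: (3,3) (5,2) (6,5) (1,4) (4,6) (2,1) (0,0)
row 5: (4,5) (3,0) (2,6) (0,2) (1,1) (5,4) (6,3)
row 6: (0,0) (1,4) (3,3) (2,1) (6,5) (4,6) (5,2)
Orthogonality requires all 49 pairs distinct.
But the pair (6,6) repeats: cell (1,3) has L1 = 6, L2 = 6, and cell (3,0) has L1 = 6, L2 = 6.
A repeated pair means some other pair never occurs (only 21 distinct pairs out of 49), so the squares are not orthogonal.
Conclusion: NO.

NO


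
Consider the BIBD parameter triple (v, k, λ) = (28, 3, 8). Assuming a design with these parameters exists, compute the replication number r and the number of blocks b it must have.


Any 2-(v, k, λ) BIBD satisfies two necessary conditions:
  (i)  Each point sits in r blocks, and counting incidences through any fixed point gives r(k − 1) = λ(v − 1), so r = λ(v − 1)/(k − 1).
  (ii) Total incidences bk = vr, so b = vr/k.
Step 1: r = λ(v − 1)/(k − 1) = 8·(28 − 1)/(3 − 1) = 8·27/2 = 216/2 = 108.
Step 2: b = vr/k = 28·108/3 = 3024/3 = 1008.
Check integrality: r = 108 ∈ Z ✓, b = 1008 ∈ Z ✓.
(These identities are necessary conditions: they determine r and b for any design with these parameters, but do not by themselves prove that one exists.)

r = 108, b = 1008.


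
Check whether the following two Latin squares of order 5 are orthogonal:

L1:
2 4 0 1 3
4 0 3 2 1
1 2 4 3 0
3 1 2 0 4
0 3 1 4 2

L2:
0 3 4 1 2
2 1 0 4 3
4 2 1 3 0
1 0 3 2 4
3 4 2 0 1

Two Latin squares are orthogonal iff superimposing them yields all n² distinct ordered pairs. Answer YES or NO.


Form the n² = 25 superimposed pairs (L1[i][j], L2[i][j]), row by row (rows and columns indexed from 0):
row 0: (2,0) (4,3) (0,4) (1,1) (3,2)
row 1: (4,2) (0,1) (3,0) (2,4) (1,3)
row 2: (1,4) (2,2) (4,1) (3,3) (0,0)
row 3: (3,1) (1,0) (2,3) (0,2) (4,4)
row 4: (0,3) (3,4) (1,2) (4,0) (2,1)
Orthogonality requires all 25 pairs distinct.
Check by first coordinate: for each symbol s of L1, list the L2 entries in the n cells where L1 = s; they must all differ.
  L1 = 0: L2 entries (in reading order) 4, 1, 0, 2, 3 — all 5 distinct ✓
  L1 = 1: L2 entries (in reading order) 1, 3, 4, 0, 2 — all 5 distinct ✓
  L1 = 2: L2 entries (in reading order) 0, 4, 2, 3, 1 — all 5 distinct ✓
  L1 = 3: L2 entries (in reading order) 2, 0, 3, 1, 4 — all 5 distinct ✓
  L1 = 4: L2 entries (in reading order) 3, 2, 1, 4, 0 — all 5 distinct ✓
Every symbol of L1 meets every symbol of L2 exactly once, so all 25 pairs are distinct (25 of 25).
Conclusion: YES.

YES


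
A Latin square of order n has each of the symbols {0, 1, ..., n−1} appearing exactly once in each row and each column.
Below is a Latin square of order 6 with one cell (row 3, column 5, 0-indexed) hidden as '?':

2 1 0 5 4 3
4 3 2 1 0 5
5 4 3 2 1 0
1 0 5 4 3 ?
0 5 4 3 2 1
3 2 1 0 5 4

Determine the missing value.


Row 3 contains symbols [0, 1, 3, 4, 5] — missing [2].
Column 5 contains symbols [0, 1, 3, 4, 5] — missing [2].
The missing symbol must appear in both missing sets; intersection = [2].
Therefore the hidden value is 2.

Missing value = 2.


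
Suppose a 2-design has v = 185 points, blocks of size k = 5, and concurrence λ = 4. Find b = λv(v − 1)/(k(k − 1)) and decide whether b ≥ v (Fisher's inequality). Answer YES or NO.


b = λv(v − 1)/(k(k − 1)) = 4·185·184/(5·4) = 136160/20 = 6808.
Compare with v = 185: b ≥ v, so Fisher's inequality holds.

YES


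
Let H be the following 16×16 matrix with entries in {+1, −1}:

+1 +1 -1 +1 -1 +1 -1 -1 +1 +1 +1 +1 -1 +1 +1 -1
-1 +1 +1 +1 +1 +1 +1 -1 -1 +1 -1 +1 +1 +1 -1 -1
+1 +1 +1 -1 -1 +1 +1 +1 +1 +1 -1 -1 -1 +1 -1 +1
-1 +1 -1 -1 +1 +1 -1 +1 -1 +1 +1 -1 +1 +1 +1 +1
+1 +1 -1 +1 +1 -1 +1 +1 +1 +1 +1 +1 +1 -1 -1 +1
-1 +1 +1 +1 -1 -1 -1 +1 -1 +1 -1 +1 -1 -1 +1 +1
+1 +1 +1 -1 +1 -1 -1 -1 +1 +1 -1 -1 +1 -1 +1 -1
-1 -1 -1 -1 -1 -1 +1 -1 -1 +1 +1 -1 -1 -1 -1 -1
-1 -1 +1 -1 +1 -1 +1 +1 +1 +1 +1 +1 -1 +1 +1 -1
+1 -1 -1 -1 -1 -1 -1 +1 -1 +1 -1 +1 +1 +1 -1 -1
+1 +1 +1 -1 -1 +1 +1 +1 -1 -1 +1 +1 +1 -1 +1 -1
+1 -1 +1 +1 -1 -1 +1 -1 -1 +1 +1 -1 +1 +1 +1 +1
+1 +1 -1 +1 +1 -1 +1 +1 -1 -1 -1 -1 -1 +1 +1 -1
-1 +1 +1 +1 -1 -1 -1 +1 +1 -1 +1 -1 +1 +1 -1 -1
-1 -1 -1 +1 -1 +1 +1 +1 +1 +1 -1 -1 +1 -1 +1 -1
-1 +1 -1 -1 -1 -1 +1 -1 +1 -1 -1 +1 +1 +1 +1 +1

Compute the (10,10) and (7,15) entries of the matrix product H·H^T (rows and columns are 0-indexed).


Row 7 of H: [-1, -1, -1, -1, -1, -1, 1, -1, -1, 1, 1, -1, -1, -1, -1, -1].
Row 10 of H: [1, 1, 1, -1, -1, 1, 1, 1, -1, -1, 1, 1, 1, -1, 1, -1].
Row 15 of H: [-1, 1, -1, -1, -1, -1, 1, -1, 1, -1, -1, 1, 1, 1, 1, 1].
(H·H^T)[10][10] = Σ_j H[10][j]·H[10][j] = (1)² + (1)² + (1)² + (-1)² + (-1)² + (1)² + (1)² + (1)² + (-1)² + (-1)² + (1)² + (1)² + (1)² + (-1)² + (1)² + (-1)² = 1 + 1 + 1 + 1 + 1 + 1 + 1 + 1 + 1 + 1 + 1 + 1 + 1 + 1 + 1 + 1 = 16.
(H·H^T)[7][15] = Σ_j H[7][j]·H[15][j] = (-1)·(-1) + (-1)·(1) + (-1)·(-1) + (-1)·(-1) + (-1)·(-1) + (-1)·(-1) + (1)·(1) + (-1)·(-1) + (-1)·(1) + (1)·(-1) + (1)·(-1) + (-1)·(1) + (-1)·(1) + (-1)·(1) + (-1)·(1) + (-1)·(1) = 1 + -1 + 1 + 1 + 1 + 1 + 1 + 1 + -1 + -1 + -1 + -1 + -1 + -1 + -1 + -1 = -2.
Rows 7 and 15 are not orthogonal (dot product = -2 ≠ 0), so H is not a Hadamard matrix.

(10,10) entry = 16; (7,15) entry = -2.


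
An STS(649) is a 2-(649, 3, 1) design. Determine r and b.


An STS(v) is a 2-(v, 3, 1) BIBD: block size k = 3, λ = 1.
Replication: r(k − 1) = λ(v − 1) ⇒ r·2 = 649 − 1 = 648 ⇒ r = 324.
Block count: bk = vr ⇒ b·3 = 649·324 = 210276 ⇒ b = 70092.
(Check via b = v(v − 1)/6 = 649·648/6 = 420552/6 = 70092.)

r = 324, b = 70092.


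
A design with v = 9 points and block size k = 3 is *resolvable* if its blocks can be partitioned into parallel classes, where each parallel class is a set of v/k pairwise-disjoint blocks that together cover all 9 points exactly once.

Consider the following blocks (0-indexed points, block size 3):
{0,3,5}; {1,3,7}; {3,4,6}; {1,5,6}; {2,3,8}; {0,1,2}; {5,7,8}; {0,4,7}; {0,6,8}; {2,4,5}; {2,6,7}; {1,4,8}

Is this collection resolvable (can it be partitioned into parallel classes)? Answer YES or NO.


v = 9, block size k = 3, number of blocks = 12.
For resolvability, blocks must partition into parallel classes of size v/k = 3.
Total blocks must therefore be a multiple of 3: 12 = 3·4 + 0 ⇒ divisible ✓.
Greedy packing gives 4 candidate class(es). Each should be a full parallel class (size 3, covers all 9 points).
  Class 1 (3 blocks): {0,3,5}; {2,6,7}; {1,4,8}. Points covered: [0, 1, 2, 3, 4, 5, 6, 7, 8].
  Class 2 (3 blocks): {1,3,7}; {0,6,8}; {2,4,5}. Points covered: [0, 1, 2, 3, 4, 5, 6, 7, 8].
  Class 3 (3 blocks): {3,4,6}; {0,1,2}; {5,7,8}. Points covered: [0, 1, 2, 3, 4, 5, 6, 7, 8].
  Class 4 (3 blocks): {1,5,6}; {2,3,8}; {0,4,7}. Points covered: [0, 1, 2, 3, 4, 5, 6, 7, 8].
All classes full (size 3)? YES. All classes cover every point? YES.
Resolvable? YES.

YES


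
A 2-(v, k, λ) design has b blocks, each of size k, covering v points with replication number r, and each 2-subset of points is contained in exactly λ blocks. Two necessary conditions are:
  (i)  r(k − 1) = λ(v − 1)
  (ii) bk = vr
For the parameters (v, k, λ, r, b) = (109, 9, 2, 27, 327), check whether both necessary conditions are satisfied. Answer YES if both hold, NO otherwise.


Condition (i): r(k − 1) = 27·8 = 216; λ(v − 1) = 2·108 = 216. Match? YES.
Condition (ii): bk = 327·9 = 2943; vr = 109·27 = 2943. Match? YES.
Both conditions hold? YES.

YES


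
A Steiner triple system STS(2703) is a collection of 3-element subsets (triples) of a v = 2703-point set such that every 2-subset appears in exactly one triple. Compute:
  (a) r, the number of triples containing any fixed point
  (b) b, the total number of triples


An STS(v) is a 2-(v, 3, 1) BIBD: block size k = 3, λ = 1.
Replication: r(k − 1) = λ(v − 1) ⇒ r·2 = 2703 − 1 = 2702 ⇒ r = 1351.
Block count: bk = vr ⇒ b·3 = 2703·1351 = 3651753 ⇒ b = 1217251.

r = 1351, b = 1217251.


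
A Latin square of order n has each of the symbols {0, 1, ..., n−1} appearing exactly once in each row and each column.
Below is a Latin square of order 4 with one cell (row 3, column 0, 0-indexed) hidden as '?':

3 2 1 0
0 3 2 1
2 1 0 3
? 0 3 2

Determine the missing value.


Row 3 contains symbols [0, 2, 3] — missing [1].
Column 0 contains symbols [0, 2, 3] — missing [1].
The missing symbol must appear in both missing sets; intersection = [1].
Therefore the hidden value is 1.

Missing value = 1.


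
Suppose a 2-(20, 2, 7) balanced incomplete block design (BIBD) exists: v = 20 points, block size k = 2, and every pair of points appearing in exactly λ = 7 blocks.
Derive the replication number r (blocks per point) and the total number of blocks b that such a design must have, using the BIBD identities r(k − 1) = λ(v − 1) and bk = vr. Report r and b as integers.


Any 2-(v, k, λ) BIBD satisfies two necessary conditions:
  (i)  Each point sits in r blocks, and counting incidences through any fixed point gives r(k − 1) = λ(v − 1), so r = λ(v − 1)/(k − 1).
  (ii) Total incidences bk = vr, so b = vr/k.
Step 1: r = λ(v − 1)/(k − 1) = 7·(20 − 1)/(2 − 1) = 7·19/1 = 133/1 = 133.
Step 2: b = vr/k = 20·133/2 = 2660/2 = 1330.
Check integrality: r = 133 ∈ Z ✓, b = 1330 ∈ Z ✓.
(These identities are necessary conditions: they determine r and b for any design with these parameters, but do not by themselves prove that one exists.)

r = 133, b = 1330.


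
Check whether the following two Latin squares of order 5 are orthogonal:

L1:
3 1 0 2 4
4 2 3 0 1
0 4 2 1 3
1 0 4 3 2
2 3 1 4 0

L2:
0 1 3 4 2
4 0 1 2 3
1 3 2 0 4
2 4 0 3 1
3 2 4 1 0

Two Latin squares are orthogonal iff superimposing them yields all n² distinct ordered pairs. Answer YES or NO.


Form the n² = 25 superimposed pairs (L1[i][j], L2[i][j]), row by row (rows and columns indexed from 0):
row 0: (3,0) (1,1) (0,3) (2,4) (4,2)
row 1: (4,4) (2,0) (3,1) (0,2) (1,3)
row 2: (0,1) (4,3) (2,2) (1,0) (3,4)
row 3: (1,2) (0,4) (4,0) (3,3) (2,1)
row 4: (2,3) (3,2) (1,4) (4,1) (0,0)
Orthogonality requires all 25 pairs distinct.
Check by first coordinate: for each symbol s of L1, list the L2 entries in the n cells where L1 = s; they must all differ.
  L1 = 0: L2 entries (in reading order) 3, 2, 1, 4, 0 — all 5 distinct ✓
  L1 = 1: L2 entries (in reading order) 1, 3, 0, 2, 4 — all 5 distinct ✓
  L1 = 2: L2 entries (in reading order) 4, 0, 2, 1, 3 — all 5 distinct ✓
  L1 = 3: L2 entries (in reading order) 0, 1, 4, 3, 2 — all 5 distinct ✓
  L1 = 4: L2 entries (in reading order) 2, 4, 3, 0, 1 — all 5 distinct ✓
Every symbol of L1 meets every symbol of L2 exactly once, so all 25 pairs are distinct (25 of 25).
Conclusion: YES.

YES


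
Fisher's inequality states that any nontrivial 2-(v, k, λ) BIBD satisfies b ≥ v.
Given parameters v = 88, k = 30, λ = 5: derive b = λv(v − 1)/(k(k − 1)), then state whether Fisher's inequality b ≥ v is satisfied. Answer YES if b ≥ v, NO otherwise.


r = λ(v − 1)/(k − 1) = 5·87/29 = 15.
b = vr/k = 88·15/30 = 44.
Fisher's inequality: b ≥ v ⇔ 44 ≥ 88? NO.

NO


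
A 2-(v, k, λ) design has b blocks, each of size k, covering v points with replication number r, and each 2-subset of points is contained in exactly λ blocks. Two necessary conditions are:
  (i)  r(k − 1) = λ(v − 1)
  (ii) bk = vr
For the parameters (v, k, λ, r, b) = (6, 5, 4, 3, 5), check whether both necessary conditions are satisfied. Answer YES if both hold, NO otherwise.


Condition (i): r(k − 1) = 3·4 = 12; λ(v − 1) = 4·5 = 20. Match? NO.
Condition (ii): bk = 5·5 = 25; vr = 6·3 = 18. Match? NO.
Both conditions hold? NO.

NO


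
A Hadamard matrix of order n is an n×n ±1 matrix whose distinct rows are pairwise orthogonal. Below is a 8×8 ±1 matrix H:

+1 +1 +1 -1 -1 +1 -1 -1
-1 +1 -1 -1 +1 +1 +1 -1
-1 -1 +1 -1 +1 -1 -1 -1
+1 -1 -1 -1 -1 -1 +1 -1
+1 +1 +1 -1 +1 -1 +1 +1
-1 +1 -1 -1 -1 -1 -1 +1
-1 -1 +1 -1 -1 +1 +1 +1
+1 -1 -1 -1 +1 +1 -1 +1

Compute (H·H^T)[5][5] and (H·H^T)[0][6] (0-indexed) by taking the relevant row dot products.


Row 0 of H: [1, 1, 1, -1, -1, 1, -1, -1].
Row 5 of H: [-1, 1, -1, -1, -1, -1, -1, 1].
Row 6 of H: [-1, -1, 1, -1, -1, 1, 1, 1].
(H·H^T)[5][5] = Σ_j H[5][j]·H[5][j] = (-1)² + (1)² + (-1)² + (-1)² + (-1)² + (-1)² + (-1)² + (1)² = 1 + 1 + 1 + 1 + 1 + 1 + 1 + 1 = 8.
(H·H^T)[0][6] = Σ_j H[0][j]·H[6][j] = (1)·(-1) + (1)·(-1) + (1)·(1) + (-1)·(-1) + (-1)·(-1) + (1)·(1) + (-1)·(1) + (-1)·(1) = -1 + -1 + 1 + 1 + 1 + 1 + -1 + -1 = 0.
So rows 0 and 6 are orthogonal; the diagonal entry equals n = 8.

(5,5) entry = 8; (0,6) entry = 0.


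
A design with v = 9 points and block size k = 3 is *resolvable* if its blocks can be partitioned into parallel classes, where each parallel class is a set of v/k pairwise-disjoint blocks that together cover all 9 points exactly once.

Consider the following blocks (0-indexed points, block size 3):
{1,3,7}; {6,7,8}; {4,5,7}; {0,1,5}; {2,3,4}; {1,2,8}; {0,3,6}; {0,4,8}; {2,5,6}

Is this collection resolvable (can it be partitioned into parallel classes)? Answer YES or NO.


v = 9, block size k = 3, number of blocks = 9.
For resolvability, blocks must partition into parallel classes of size v/k = 3.
Total blocks must therefore be a multiple of 3: 9 = 3·3 + 0 ⇒ divisible ✓.
Greedy packing gives 3 candidate class(es). Each should be a full parallel class (size 3, covers all 9 points).
  Class 1 (3 blocks): {1,3,7}; {0,4,8}; {2,5,6}. Points covered: [0, 1, 2, 3, 4, 5, 6, 7, 8].
  Class 2 (3 blocks): {6,7,8}; {0,1,5}; {2,3,4}. Points covered: [0, 1, 2, 3, 4, 5, 6, 7, 8].
  Class 3 (3 blocks): {4,5,7}; {1,2,8}; {0,3,6}. Points covered: [0, 1, 2, 3, 4, 5, 6, 7, 8].
All classes full (size 3)? YES. All classes cover every point? YES.
Resolvable? YES.

YES


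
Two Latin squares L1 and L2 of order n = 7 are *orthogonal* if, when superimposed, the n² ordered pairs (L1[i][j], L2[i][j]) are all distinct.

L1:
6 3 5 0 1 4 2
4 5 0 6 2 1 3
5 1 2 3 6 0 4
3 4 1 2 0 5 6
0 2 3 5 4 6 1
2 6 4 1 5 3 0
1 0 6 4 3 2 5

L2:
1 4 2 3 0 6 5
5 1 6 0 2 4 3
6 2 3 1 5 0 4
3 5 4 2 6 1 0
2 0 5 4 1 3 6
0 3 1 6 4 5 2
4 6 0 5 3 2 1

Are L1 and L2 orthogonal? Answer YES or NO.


Form the n² = 49 superimposed pairs (L1[i][j], L2[i][j]), row by row (rows and columns indexed from 0):
row 0: (6,1) (3,4) (5,2) (0,3) (1,0) (4,6) (2,5)
row 1: (4,5) (5,1) (0,6) (6,0) (2,2) (1,4) (3,3)
row 2: (5,6) (1,2) (2,3) (3,1) (6,5) (0,0) (4,4)
row 3: (3,3) (4,5) (1,4) (2,2) (0,6) (5,1) (6,0)
row 4: (0,2) (2,0) (3,5) (5,4) (4,1) (6,3) (1,6)
row 5: (2,0) (6,3) (4,1) (1,6) (5,4) (3,5) (0,2)
row 6: (1,4) (0,6) (6,0) (4,5) (3,3) (2,2) (5,1)
Orthogonality requires all 49 pairs distinct.
But the pair (3,3) repeats: cell (1,6) has L1 = 3, L2 = 3, and cell (3,0) has L1 = 3, L2 = 3.
A repeated pair means some other pair never occurs (only 28 distinct pairs out of 49), so the squares are not orthogonal.
Conclusion: NO.

NO


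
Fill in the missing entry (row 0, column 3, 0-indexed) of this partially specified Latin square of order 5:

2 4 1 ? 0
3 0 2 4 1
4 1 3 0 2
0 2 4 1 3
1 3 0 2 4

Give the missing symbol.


Row 0 contains symbols [0, 1, 2, 4] — missing [3].
Column 3 contains symbols [0, 1, 2, 4] — missing [3].
The missing symbol must appear in both missing sets; intersection = [3].
Therefore the hidden value is 3.

Missing value = 3.


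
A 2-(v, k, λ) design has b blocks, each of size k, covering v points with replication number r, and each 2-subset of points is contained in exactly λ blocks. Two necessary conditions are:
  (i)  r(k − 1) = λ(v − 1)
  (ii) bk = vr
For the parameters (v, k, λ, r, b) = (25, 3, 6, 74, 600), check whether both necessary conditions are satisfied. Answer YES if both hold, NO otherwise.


Condition (i): r(k − 1) = 74·2 = 148; λ(v − 1) = 6·24 = 144. Match? NO.
Condition (ii): bk = 600·3 = 1800; vr = 25·74 = 1850. Match? NO.
Both conditions hold? NO.

NO


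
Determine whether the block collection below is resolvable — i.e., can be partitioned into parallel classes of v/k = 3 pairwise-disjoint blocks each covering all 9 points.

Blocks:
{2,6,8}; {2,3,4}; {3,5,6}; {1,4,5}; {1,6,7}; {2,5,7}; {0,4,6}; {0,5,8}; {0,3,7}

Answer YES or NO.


v = 9, block size k = 3, number of blocks = 9.
For resolvability, blocks must partition into parallel classes of size v/k = 3.
Total blocks must therefore be a multiple of 3: 9 = 3·3 + 0 ⇒ divisible ✓.
Consider block {3,5,6}. It intersects every other block in the collection, so no parallel class of size 3 can contain it.
Since every block must belong to some parallel class in a resolution, the collection cannot be partitioned into parallel classes.
Resolvable? NO.

NO


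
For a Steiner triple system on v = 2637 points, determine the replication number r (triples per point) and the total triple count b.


An STS(v) is a 2-(v, 3, 1) BIBD: block size k = 3, λ = 1.
Replication: r(k − 1) = λ(v − 1) ⇒ r·2 = 2637 − 1 = 2636 ⇒ r = 1318.
Block count: b = v(v − 1)/6 = 2637·2636/6 = 6951132/6 = 1158522.

r = 1318, b = 1158522.
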